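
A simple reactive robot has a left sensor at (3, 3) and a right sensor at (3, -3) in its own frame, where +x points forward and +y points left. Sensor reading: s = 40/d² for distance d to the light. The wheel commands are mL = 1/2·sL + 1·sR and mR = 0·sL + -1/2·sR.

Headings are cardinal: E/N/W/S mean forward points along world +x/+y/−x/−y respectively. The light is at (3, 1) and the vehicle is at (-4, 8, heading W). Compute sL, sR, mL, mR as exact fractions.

10/29 1/5 54/145 -1/10

left sensor world pos  = (-7, 5); dL² = 116
right sensor world pos = (-7, 11); dR² = 200
sL = 40/116 = 10/29
sR = 40/200 = 1/5
mL = 1/2·sL + 1·sR = 54/145
mR = 0·sL + -1/2·sR = -1/10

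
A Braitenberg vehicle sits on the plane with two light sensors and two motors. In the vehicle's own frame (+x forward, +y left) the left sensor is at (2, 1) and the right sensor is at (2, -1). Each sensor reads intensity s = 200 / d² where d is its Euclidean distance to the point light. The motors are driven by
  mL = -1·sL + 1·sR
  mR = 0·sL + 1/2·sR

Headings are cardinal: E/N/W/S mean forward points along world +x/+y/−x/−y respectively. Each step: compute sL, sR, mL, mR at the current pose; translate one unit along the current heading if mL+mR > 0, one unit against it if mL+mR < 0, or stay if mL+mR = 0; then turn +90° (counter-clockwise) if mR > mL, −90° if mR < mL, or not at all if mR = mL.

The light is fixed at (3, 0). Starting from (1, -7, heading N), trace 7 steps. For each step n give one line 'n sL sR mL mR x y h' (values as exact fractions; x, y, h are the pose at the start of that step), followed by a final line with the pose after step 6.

n=0: pose=(1,-7,N); sL=100/17, sR=100/13; mL=400/221, mR=50/13; mL+mR=1250/221 → advance +1; mR−mL=450/221 → turn +1·90°
n=1: pose=(1,-6,W); sL=40/13, sR=200/41; mL=960/533, mR=100/41; mL+mR=2260/533 → advance +1; mR−mL=340/533 → turn +1·90°
n=2: pose=(0,-6,S); sL=50/17, sR=5/2; mL=-15/34, mR=5/4; mL+mR=55/68 → advance +1; mR−mL=115/68 → turn +1·90°
n=3: pose=(0,-7,E); sL=200/37, sR=40/13; mL=-1120/481, mR=20/13; mL+mR=-380/481 → advance -1; mR−mL=1860/481 → turn +1·90°
n=4: pose=(-1,-7,N); sL=4, sR=100/17; mL=32/17, mR=50/17; mL+mR=82/17 → advance +1; mR−mL=18/17 → turn +1·90°
n=5: pose=(-1,-6,W); sL=40/17, sR=200/61; mL=960/1037, mR=100/61; mL+mR=2660/1037 → advance +1; mR−mL=740/1037 → turn +1·90°
n=6: pose=(-2,-6,S); sL=5/2, sR=2; mL=-1/2, mR=1; mL+mR=1/2 → advance +1; mR−mL=3/2 → turn +1·90°

0 100/17 100/13 400/221 50/13 1 -7 N
1 40/13 200/41 960/533 100/41 1 -6 W
2 50/17 5/2 -15/34 5/4 0 -6 S
3 200/37 40/13 -1120/481 20/13 0 -7 E
4 4 100/17 32/17 50/17 -1 -7 N
5 40/17 200/61 960/1037 100/61 -1 -6 W
6 5/2 2 -1/2 1 -2 -6 S
final -2 -7 E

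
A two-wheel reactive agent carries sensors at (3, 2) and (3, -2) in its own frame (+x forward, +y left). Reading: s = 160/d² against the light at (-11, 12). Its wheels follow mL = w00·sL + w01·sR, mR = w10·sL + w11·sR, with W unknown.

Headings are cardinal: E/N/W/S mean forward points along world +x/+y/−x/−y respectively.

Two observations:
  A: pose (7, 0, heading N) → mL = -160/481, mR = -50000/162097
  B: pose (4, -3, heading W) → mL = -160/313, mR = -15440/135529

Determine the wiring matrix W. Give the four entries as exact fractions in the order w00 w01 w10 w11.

obs A: pose=(7,0,N) → sL=160/337, sR=160/481, mL=-160/481, mR=-50000/162097
obs B: pose=(4,-3,W) → sL=160/433, sR=160/313, mL=-160/313, mR=-15440/135529
sensor matrix S = [[160/337, 160/481], [160/433, 160/313]]; det S = 2631475200/21968844313
solve [mL_A; mL_B] = S·[w00; w01] and [mR_A; mR_B] = S·[w10; w11]:
  w00 = 0, w01 = -1, w10 = -1, w11 = 1/2

0 -1 -1 1/2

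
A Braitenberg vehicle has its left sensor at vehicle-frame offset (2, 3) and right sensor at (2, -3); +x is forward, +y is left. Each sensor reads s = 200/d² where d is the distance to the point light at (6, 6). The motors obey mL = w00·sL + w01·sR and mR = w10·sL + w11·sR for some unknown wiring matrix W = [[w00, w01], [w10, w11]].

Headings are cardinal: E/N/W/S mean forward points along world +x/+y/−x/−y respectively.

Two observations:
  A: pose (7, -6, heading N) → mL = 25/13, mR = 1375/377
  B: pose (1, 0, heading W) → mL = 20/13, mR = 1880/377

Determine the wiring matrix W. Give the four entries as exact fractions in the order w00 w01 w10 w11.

1 0 1 1

obs A: pose=(7,-6,N) → sL=25/13, sR=50/29, mL=25/13, mR=1375/377
obs B: pose=(1,0,W) → sL=20/13, sR=100/29, mL=20/13, mR=1880/377
sensor matrix S = [[25/13, 50/29], [20/13, 100/29]]; det S = 1500/377
solve [mL_A; mL_B] = S·[w00; w01] and [mR_A; mR_B] = S·[w10; w11]:
  w00 = 1, w01 = 0, w10 = 1, w11 = 1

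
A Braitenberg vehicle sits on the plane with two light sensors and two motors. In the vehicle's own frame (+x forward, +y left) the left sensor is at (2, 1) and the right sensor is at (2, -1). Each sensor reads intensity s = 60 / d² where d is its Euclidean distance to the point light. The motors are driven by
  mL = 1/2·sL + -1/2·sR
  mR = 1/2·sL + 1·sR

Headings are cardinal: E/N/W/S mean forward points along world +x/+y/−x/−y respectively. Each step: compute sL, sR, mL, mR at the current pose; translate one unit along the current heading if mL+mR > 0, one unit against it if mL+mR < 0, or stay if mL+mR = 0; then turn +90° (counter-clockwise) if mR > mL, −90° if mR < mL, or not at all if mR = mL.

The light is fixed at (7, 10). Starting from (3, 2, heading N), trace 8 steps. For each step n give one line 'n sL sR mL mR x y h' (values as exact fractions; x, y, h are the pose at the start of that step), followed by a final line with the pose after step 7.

0 60/61 4/3 -32/183 334/183 3 2 N
1 3/5 5/6 -7/60 17/15 3 3 W
2 60/97 20/39 200/3783 3110/3783 2 3 S
3 30/29 2/3 16/87 103/87 2 2 E
4 60/61 4/3 -32/183 334/183 3 2 N
5 3/5 5/6 -7/60 17/15 3 3 W
6 60/97 20/39 200/3783 3110/3783 2 3 S
7 30/29 2/3 16/87 103/87 2 2 E
final 3 2 N

n=0: pose=(3,2,N); sL=60/61, sR=4/3; mL=-32/183, mR=334/183; mL+mR=302/183 → advance +1; mR−mL=2 → turn +1·90°
n=1: pose=(3,3,W); sL=3/5, sR=5/6; mL=-7/60, mR=17/15; mL+mR=61/60 → advance +1; mR−mL=5/4 → turn +1·90°
n=2: pose=(2,3,S); sL=60/97, sR=20/39; mL=200/3783, mR=3110/3783; mL+mR=3310/3783 → advance +1; mR−mL=10/13 → turn +1·90°
n=3: pose=(2,2,E); sL=30/29, sR=2/3; mL=16/87, mR=103/87; mL+mR=119/87 → advance +1; mR−mL=1 → turn +1·90°
n=4: pose=(3,2,N); sL=60/61, sR=4/3; mL=-32/183, mR=334/183; mL+mR=302/183 → advance +1; mR−mL=2 → turn +1·90°
n=5: pose=(3,3,W); sL=3/5, sR=5/6; mL=-7/60, mR=17/15; mL+mR=61/60 → advance +1; mR−mL=5/4 → turn +1·90°
n=6: pose=(2,3,S); sL=60/97, sR=20/39; mL=200/3783, mR=3110/3783; mL+mR=3310/3783 → advance +1; mR−mL=10/13 → turn +1·90°
n=7: pose=(2,2,E); sL=30/29, sR=2/3; mL=16/87, mR=103/87; mL+mR=119/87 → advance +1; mR−mL=1 → turn +1·90°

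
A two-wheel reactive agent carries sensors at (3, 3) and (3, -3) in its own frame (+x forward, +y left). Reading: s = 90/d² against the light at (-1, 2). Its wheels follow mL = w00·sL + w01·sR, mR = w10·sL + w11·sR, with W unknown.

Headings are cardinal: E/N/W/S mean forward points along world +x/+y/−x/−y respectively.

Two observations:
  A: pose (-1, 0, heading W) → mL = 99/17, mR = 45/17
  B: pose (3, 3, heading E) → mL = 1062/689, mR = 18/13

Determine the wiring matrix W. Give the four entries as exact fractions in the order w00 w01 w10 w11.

obs A: pose=(-1,0,W) → sL=45/17, sR=9, mL=99/17, mR=45/17
obs B: pose=(3,3,E) → sL=18/13, sR=90/53, mL=1062/689, mR=18/13
sensor matrix S = [[45/17, 9], [18/13, 90/53]]; det S = -93312/11713
solve [mL_A; mL_B] = S·[w00; w01] and [mR_A; mR_B] = S·[w10; w11]:
  w00 = 1/2, w01 = 1/2, w10 = 1, w11 = 0

1/2 1/2 1 0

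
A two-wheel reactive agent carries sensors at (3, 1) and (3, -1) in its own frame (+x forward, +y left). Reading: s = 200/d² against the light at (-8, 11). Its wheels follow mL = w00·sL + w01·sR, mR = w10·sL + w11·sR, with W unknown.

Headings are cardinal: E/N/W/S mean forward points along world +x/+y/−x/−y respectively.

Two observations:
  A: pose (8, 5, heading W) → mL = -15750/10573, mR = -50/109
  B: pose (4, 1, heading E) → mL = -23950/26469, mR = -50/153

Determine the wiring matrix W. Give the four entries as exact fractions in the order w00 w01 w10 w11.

-1/2 -1 -1/2 0

obs A: pose=(8,5,W) → sL=100/109, sR=100/97, mL=-15750/10573, mR=-50/109
obs B: pose=(4,1,E) → sL=100/153, sR=100/173, mL=-23950/26469, mR=-50/153
sensor matrix S = [[100/109, 100/97], [100/153, 100/173]]; det S = -40160000/279856737
solve [mL_A; mL_B] = S·[w00; w01] and [mR_A; mR_B] = S·[w10; w11]:
  w00 = -1/2, w01 = -1, w10 = -1/2, w11 = 0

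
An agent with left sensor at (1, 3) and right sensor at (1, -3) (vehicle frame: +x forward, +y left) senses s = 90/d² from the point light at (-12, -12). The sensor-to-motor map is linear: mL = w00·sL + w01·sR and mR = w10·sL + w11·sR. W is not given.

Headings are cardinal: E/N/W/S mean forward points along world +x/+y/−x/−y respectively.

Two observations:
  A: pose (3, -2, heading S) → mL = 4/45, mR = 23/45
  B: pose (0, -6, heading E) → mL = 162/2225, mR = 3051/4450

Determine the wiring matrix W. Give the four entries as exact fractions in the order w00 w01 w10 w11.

-1/2 1/2 1/2 1

obs A: pose=(3,-2,S) → sL=2/9, sR=2/5, mL=4/45, mR=23/45
obs B: pose=(0,-6,E) → sL=9/25, sR=45/89, mL=162/2225, mR=3051/4450
sensor matrix S = [[2/9, 2/5], [9/25, 45/89]]; det S = -352/11125
solve [mL_A; mL_B] = S·[w00; w01] and [mR_A; mR_B] = S·[w10; w11]:
  w00 = -1/2, w01 = 1/2, w10 = 1/2, w11 = 1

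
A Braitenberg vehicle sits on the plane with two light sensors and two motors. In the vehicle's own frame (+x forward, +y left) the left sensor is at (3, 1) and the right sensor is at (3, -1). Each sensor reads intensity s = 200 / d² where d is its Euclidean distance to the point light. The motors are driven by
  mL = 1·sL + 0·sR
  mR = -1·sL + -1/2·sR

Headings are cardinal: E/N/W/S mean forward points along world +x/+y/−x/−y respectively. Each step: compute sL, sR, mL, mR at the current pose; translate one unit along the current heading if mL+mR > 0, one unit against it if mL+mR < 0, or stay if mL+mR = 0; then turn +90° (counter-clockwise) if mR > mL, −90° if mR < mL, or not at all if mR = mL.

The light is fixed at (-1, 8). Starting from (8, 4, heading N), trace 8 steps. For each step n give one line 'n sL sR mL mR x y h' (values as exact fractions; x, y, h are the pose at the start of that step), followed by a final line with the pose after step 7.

0 40/13 200/101 40/13 -5340/1313 8 4 N
1 5/4 10/9 5/4 -65/36 8 3 E
2 40/29 200/113 40/29 -7420/3277 7 3 S
3 4 100/17 4 -118/17 7 4 W
4 40/13 200/101 40/13 -5340/1313 8 4 N
5 5/4 10/9 5/4 -65/36 8 3 E
6 40/29 200/113 40/29 -7420/3277 7 3 S
7 4 100/17 4 -118/17 7 4 W
final 8 4 N

n=0: pose=(8,4,N); sL=40/13, sR=200/101; mL=40/13, mR=-5340/1313; mL+mR=-100/101 → advance -1; mR−mL=-9380/1313 → turn -1·90°
n=1: pose=(8,3,E); sL=5/4, sR=10/9; mL=5/4, mR=-65/36; mL+mR=-5/9 → advance -1; mR−mL=-55/18 → turn -1·90°
n=2: pose=(7,3,S); sL=40/29, sR=200/113; mL=40/29, mR=-7420/3277; mL+mR=-100/113 → advance -1; mR−mL=-11940/3277 → turn -1·90°
n=3: pose=(7,4,W); sL=4, sR=100/17; mL=4, mR=-118/17; mL+mR=-50/17 → advance -1; mR−mL=-186/17 → turn -1·90°
n=4: pose=(8,4,N); sL=40/13, sR=200/101; mL=40/13, mR=-5340/1313; mL+mR=-100/101 → advance -1; mR−mL=-9380/1313 → turn -1·90°
n=5: pose=(8,3,E); sL=5/4, sR=10/9; mL=5/4, mR=-65/36; mL+mR=-5/9 → advance -1; mR−mL=-55/18 → turn -1·90°
n=6: pose=(7,3,S); sL=40/29, sR=200/113; mL=40/29, mR=-7420/3277; mL+mR=-100/113 → advance -1; mR−mL=-11940/3277 → turn -1·90°
n=7: pose=(7,4,W); sL=4, sR=100/17; mL=4, mR=-118/17; mL+mR=-50/17 → advance -1; mR−mL=-186/17 → turn -1·90°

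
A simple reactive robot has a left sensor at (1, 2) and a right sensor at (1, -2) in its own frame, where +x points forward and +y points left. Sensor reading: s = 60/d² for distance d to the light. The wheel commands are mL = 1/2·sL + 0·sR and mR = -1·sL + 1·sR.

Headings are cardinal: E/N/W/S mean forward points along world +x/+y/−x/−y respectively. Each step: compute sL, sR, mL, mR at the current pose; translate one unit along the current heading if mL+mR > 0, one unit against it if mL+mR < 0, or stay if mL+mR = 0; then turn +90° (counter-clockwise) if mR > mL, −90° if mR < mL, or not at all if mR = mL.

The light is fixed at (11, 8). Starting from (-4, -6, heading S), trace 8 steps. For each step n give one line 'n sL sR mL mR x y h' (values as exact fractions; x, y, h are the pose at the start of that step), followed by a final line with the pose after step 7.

0 30/197 30/257 15/197 -1800/50629 -4 -6 S
1 12/109 12/85 6/109 288/9265 -4 -7 W
2 3/26 15/98 3/52 24/637 -5 -7 N
3 20/123 60/481 10/123 -2240/59163 -5 -6 E
4 30/197 30/257 15/197 -1800/50629 -4 -6 S
5 12/109 12/85 6/109 288/9265 -4 -7 W
6 3/26 15/98 3/52 24/637 -5 -7 N
7 20/123 60/481 10/123 -2240/59163 -5 -6 E
final -4 -6 S

n=0: pose=(-4,-6,S); sL=30/197, sR=30/257; mL=15/197, mR=-1800/50629; mL+mR=2055/50629 → advance +1; mR−mL=-5655/50629 → turn -1·90°
n=1: pose=(-4,-7,W); sL=12/109, sR=12/85; mL=6/109, mR=288/9265; mL+mR=798/9265 → advance +1; mR−mL=-222/9265 → turn -1·90°
n=2: pose=(-5,-7,N); sL=3/26, sR=15/98; mL=3/52, mR=24/637; mL+mR=243/2548 → advance +1; mR−mL=-51/2548 → turn -1·90°
n=3: pose=(-5,-6,E); sL=20/123, sR=60/481; mL=10/123, mR=-2240/59163; mL+mR=2570/59163 → advance +1; mR−mL=-2350/19721 → turn -1·90°
n=4: pose=(-4,-6,S); sL=30/197, sR=30/257; mL=15/197, mR=-1800/50629; mL+mR=2055/50629 → advance +1; mR−mL=-5655/50629 → turn -1·90°
n=5: pose=(-4,-7,W); sL=12/109, sR=12/85; mL=6/109, mR=288/9265; mL+mR=798/9265 → advance +1; mR−mL=-222/9265 → turn -1·90°
n=6: pose=(-5,-7,N); sL=3/26, sR=15/98; mL=3/52, mR=24/637; mL+mR=243/2548 → advance +1; mR−mL=-51/2548 → turn -1·90°
n=7: pose=(-5,-6,E); sL=20/123, sR=60/481; mL=10/123, mR=-2240/59163; mL+mR=2570/59163 → advance +1; mR−mL=-2350/19721 → turn -1·90°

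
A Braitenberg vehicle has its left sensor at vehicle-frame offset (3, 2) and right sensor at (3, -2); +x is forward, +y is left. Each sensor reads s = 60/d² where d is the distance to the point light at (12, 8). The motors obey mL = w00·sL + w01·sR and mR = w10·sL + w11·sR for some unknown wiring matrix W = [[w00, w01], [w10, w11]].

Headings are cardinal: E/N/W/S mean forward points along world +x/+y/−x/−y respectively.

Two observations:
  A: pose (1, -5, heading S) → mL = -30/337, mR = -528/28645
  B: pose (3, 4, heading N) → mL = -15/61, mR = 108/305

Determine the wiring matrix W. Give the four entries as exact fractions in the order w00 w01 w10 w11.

obs A: pose=(1,-5,S) → sL=60/337, sR=12/85, mL=-30/337, mR=-528/28645
obs B: pose=(3,4,N) → sL=30/61, sR=6/5, mL=-15/61, mR=108/305
sensor matrix S = [[60/337, 12/85], [30/61, 6/5]]; det S = 50400/349469
solve [mL_A; mL_B] = S·[w00; w01] and [mR_A; mR_B] = S·[w10; w11]:
  w00 = -1/2, w01 = 0, w10 = -1/2, w11 = 1/2

-1/2 0 -1/2 1/2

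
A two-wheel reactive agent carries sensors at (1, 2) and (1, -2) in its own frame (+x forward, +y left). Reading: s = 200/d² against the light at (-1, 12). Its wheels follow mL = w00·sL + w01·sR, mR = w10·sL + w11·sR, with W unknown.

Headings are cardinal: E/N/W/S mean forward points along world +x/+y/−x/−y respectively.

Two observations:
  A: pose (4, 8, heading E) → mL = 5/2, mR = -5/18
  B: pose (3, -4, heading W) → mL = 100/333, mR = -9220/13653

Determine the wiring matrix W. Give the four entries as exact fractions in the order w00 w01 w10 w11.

1/2 0 1/2 -1

obs A: pose=(4,8,E) → sL=5, sR=25/9, mL=5/2, mR=-5/18
obs B: pose=(3,-4,W) → sL=200/333, sR=40/41, mL=100/333, mR=-9220/13653
sensor matrix S = [[5, 25/9], [200/333, 40/41]]; det S = 394400/122877
solve [mL_A; mL_B] = S·[w00; w01] and [mR_A; mR_B] = S·[w10; w11]:
  w00 = 1/2, w01 = 0, w10 = 1/2, w11 = -1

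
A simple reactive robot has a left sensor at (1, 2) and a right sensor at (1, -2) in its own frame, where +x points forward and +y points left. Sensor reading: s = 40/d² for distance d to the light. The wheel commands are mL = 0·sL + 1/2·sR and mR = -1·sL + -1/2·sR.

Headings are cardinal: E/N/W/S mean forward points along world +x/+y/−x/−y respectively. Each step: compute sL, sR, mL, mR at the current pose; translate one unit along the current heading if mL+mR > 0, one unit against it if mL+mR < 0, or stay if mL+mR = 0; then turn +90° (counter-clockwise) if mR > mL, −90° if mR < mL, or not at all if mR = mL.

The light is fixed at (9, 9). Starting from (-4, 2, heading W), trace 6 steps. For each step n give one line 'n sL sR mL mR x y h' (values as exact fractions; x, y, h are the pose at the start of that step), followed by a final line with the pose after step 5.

0 40/277 40/221 20/221 -14380/61217 -4 2 W
1 5/29 5/17 5/34 -315/986 -3 2 N
2 40/157 40/221 20/221 -11980/34697 -3 1 E
3 20/101 20/153 10/153 -4070/15453 -4 1 S
4 40/277 40/221 20/221 -14380/61217 -4 2 W
5 5/29 5/17 5/34 -315/986 -3 2 N
final -3 1 E

n=0: pose=(-4,2,W); sL=40/277, sR=40/221; mL=20/221, mR=-14380/61217; mL+mR=-40/277 → advance -1; mR−mL=-19920/61217 → turn -1·90°
n=1: pose=(-3,2,N); sL=5/29, sR=5/17; mL=5/34, mR=-315/986; mL+mR=-5/29 → advance -1; mR−mL=-230/493 → turn -1·90°
n=2: pose=(-3,1,E); sL=40/157, sR=40/221; mL=20/221, mR=-11980/34697; mL+mR=-40/157 → advance -1; mR−mL=-15120/34697 → turn -1·90°
n=3: pose=(-4,1,S); sL=20/101, sR=20/153; mL=10/153, mR=-4070/15453; mL+mR=-20/101 → advance -1; mR−mL=-5080/15453 → turn -1·90°
n=4: pose=(-4,2,W); sL=40/277, sR=40/221; mL=20/221, mR=-14380/61217; mL+mR=-40/277 → advance -1; mR−mL=-19920/61217 → turn -1·90°
n=5: pose=(-3,2,N); sL=5/29, sR=5/17; mL=5/34, mR=-315/986; mL+mR=-5/29 → advance -1; mR−mL=-230/493 → turn -1·90°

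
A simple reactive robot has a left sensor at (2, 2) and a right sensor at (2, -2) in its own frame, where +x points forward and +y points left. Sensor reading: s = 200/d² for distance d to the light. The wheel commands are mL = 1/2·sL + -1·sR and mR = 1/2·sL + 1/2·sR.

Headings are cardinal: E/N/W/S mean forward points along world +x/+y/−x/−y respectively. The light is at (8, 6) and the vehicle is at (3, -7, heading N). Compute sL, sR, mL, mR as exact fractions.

20/17 20/13 -210/221 300/221

left sensor world pos  = (1, -5); dL² = 170
right sensor world pos = (5, -5); dR² = 130
sL = 200/170 = 20/17
sR = 200/130 = 20/13
mL = 1/2·sL + -1·sR = -210/221
mR = 1/2·sL + 1/2·sR = 300/221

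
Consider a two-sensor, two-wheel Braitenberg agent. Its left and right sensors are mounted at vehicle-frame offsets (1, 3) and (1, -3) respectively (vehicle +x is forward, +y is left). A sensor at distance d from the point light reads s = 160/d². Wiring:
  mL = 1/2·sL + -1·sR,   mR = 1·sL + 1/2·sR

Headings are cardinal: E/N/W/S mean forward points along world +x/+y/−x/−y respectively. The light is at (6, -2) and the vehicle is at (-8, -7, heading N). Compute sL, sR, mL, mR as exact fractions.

32/61 160/137 -7568/8357 9264/8357

left sensor world pos  = (-11, -6); dL² = 305
right sensor world pos = (-5, -6); dR² = 137
sL = 160/305 = 32/61
sR = 160/137 = 160/137
mL = 1/2·sL + -1·sR = -7568/8357
mR = 1·sL + 1/2·sR = 9264/8357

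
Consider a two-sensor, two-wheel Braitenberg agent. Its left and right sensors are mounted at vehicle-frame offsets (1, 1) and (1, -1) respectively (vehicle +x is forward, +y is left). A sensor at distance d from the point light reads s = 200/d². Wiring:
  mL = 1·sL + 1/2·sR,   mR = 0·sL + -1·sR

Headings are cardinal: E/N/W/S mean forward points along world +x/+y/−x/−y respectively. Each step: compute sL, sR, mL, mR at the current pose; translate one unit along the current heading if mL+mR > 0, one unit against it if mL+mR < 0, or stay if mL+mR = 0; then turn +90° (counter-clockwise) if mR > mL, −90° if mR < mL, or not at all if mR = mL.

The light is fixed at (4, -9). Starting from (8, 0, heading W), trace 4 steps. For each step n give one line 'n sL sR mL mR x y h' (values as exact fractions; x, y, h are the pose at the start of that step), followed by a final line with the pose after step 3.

n=0: pose=(8,0,W); sL=200/73, sR=200/109; mL=29100/7957, mR=-200/109; mL+mR=14500/7957 → advance +1; mR−mL=-43700/7957 → turn -1·90°
n=1: pose=(7,0,N); sL=25/13, sR=50/29; mL=1050/377, mR=-50/29; mL+mR=400/377 → advance +1; mR−mL=-1700/377 → turn -1·90°
n=2: pose=(7,1,E); sL=200/137, sR=200/97; mL=33100/13289, mR=-200/97; mL+mR=5700/13289 → advance +1; mR−mL=-60500/13289 → turn -1·90°
n=3: pose=(8,1,S); sL=100/53, sR=20/9; mL=1430/477, mR=-20/9; mL+mR=370/477 → advance +1; mR−mL=-830/159 → turn -1·90°

0 200/73 200/109 29100/7957 -200/109 8 0 W
1 25/13 50/29 1050/377 -50/29 7 0 N
2 200/137 200/97 33100/13289 -200/97 7 1 E
3 100/53 20/9 1430/477 -20/9 8 1 S
final 8 0 W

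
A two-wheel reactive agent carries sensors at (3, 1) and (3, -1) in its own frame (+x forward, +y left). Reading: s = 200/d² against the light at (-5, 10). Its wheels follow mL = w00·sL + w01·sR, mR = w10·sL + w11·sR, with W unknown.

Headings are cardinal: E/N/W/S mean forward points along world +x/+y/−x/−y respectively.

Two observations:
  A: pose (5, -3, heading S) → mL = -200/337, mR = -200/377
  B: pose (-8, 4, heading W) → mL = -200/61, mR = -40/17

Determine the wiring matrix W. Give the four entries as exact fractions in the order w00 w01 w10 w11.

0 -1 -1 0

obs A: pose=(5,-3,S) → sL=200/377, sR=200/337, mL=-200/337, mR=-200/377
obs B: pose=(-8,4,W) → sL=40/17, sR=200/61, mL=-200/61, mR=-40/17
sensor matrix S = [[200/377, 200/337], [40/17, 200/61]]; det S = 45184000/131749813
solve [mL_A; mL_B] = S·[w00; w01] and [mR_A; mR_B] = S·[w10; w11]:
  w00 = 0, w01 = -1, w10 = -1, w11 = 0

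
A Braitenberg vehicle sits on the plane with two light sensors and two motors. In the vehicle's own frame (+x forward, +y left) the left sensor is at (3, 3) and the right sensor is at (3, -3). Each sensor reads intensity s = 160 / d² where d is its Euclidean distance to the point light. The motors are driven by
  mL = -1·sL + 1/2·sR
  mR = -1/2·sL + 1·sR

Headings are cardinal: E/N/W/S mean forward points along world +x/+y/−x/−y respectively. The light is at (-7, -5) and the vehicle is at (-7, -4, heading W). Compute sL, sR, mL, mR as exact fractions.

160/13 32/5 -592/65 16/65

left sensor world pos  = (-10, -7); dL² = 13
right sensor world pos = (-10, -1); dR² = 25
sL = 160/13 = 160/13
sR = 160/25 = 32/5
mL = -1·sL + 1/2·sR = -592/65
mR = -1/2·sL + 1·sR = 16/65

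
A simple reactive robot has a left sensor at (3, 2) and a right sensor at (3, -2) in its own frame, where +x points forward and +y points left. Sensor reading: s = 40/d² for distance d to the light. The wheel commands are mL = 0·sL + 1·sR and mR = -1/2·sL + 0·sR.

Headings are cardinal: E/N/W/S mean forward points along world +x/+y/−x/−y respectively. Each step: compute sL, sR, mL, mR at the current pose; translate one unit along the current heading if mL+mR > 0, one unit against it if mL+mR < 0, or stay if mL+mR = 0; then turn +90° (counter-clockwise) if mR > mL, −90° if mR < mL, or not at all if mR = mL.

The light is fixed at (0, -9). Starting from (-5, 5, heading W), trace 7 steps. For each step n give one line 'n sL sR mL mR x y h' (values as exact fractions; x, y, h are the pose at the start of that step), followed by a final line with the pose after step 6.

n=0: pose=(-5,5,W); sL=5/26, sR=1/8; mL=1/8, mR=-5/52; mL+mR=3/104 → advance +1; mR−mL=-23/104 → turn -1·90°
n=1: pose=(-6,5,N); sL=40/353, sR=8/61; mL=8/61, mR=-20/353; mL+mR=1604/21533 → advance +1; mR−mL=-4044/21533 → turn -1·90°
n=2: pose=(-6,6,E); sL=20/149, sR=20/89; mL=20/89, mR=-10/149; mL+mR=2090/13261 → advance +1; mR−mL=-3870/13261 → turn -1·90°
n=3: pose=(-5,6,S); sL=40/153, sR=40/193; mL=40/193, mR=-20/153; mL+mR=2260/29529 → advance +1; mR−mL=-9980/29529 → turn -1·90°
n=4: pose=(-5,5,W); sL=5/26, sR=1/8; mL=1/8, mR=-5/52; mL+mR=3/104 → advance +1; mR−mL=-23/104 → turn -1·90°
n=5: pose=(-6,5,N); sL=40/353, sR=8/61; mL=8/61, mR=-20/353; mL+mR=1604/21533 → advance +1; mR−mL=-4044/21533 → turn -1·90°
n=6: pose=(-6,6,E); sL=20/149, sR=20/89; mL=20/89, mR=-10/149; mL+mR=2090/13261 → advance +1; mR−mL=-3870/13261 → turn -1·90°

0 5/26 1/8 1/8 -5/52 -5 5 W
1 40/353 8/61 8/61 -20/353 -6 5 N
2 20/149 20/89 20/89 -10/149 -6 6 E
3 40/153 40/193 40/193 -20/153 -5 6 S
4 5/26 1/8 1/8 -5/52 -5 5 W
5 40/353 8/61 8/61 -20/353 -6 5 N
6 20/149 20/89 20/89 -10/149 -6 6 E
final -5 6 S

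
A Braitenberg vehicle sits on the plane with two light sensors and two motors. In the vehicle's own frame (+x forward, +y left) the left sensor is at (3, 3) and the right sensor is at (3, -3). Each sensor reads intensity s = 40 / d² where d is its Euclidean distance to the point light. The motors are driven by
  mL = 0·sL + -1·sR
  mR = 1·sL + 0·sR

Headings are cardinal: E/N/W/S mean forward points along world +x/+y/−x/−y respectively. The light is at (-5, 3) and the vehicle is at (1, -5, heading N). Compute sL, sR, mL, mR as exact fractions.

left sensor world pos  = (-2, -2); dL² = 34
right sensor world pos = (4, -2); dR² = 106
sL = 40/34 = 20/17
sR = 40/106 = 20/53
mL = 0·sL + -1·sR = -20/53
mR = 1·sL + 0·sR = 20/17

20/17 20/53 -20/53 20/17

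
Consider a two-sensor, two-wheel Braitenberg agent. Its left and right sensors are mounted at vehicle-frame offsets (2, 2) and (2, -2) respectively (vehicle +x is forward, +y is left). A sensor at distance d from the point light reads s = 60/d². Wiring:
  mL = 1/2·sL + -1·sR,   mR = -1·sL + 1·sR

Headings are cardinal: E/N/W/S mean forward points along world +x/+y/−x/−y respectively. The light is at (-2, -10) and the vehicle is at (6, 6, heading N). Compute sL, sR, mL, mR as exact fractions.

1/6 15/106 -37/636 -4/159

left sensor world pos  = (4, 8); dL² = 360
right sensor world pos = (8, 8); dR² = 424
sL = 60/360 = 1/6
sR = 60/424 = 15/106
mL = 1/2·sL + -1·sR = -37/636
mR = -1·sL + 1·sR = -4/159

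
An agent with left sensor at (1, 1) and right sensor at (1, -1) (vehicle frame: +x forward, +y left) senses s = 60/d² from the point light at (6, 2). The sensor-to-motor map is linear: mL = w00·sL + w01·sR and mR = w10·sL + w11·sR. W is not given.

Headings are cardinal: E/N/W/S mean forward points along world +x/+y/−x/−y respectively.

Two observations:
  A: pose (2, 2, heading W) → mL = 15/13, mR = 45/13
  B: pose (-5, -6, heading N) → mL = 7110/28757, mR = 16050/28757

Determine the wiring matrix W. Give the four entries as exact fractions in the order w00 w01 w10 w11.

obs A: pose=(2,2,W) → sL=30/13, sR=30/13, mL=15/13, mR=45/13
obs B: pose=(-5,-6,N) → sL=60/193, sR=60/149, mL=7110/28757, mR=16050/28757
sensor matrix S = [[30/13, 30/13], [60/193, 60/149]]; det S = 79200/373841
solve [mL_A; mL_B] = S·[w00; w01] and [mR_A; mR_B] = S·[w10; w11]:
  w00 = -1/2, w01 = 1, w10 = 1/2, w11 = 1

-1/2 1 1/2 1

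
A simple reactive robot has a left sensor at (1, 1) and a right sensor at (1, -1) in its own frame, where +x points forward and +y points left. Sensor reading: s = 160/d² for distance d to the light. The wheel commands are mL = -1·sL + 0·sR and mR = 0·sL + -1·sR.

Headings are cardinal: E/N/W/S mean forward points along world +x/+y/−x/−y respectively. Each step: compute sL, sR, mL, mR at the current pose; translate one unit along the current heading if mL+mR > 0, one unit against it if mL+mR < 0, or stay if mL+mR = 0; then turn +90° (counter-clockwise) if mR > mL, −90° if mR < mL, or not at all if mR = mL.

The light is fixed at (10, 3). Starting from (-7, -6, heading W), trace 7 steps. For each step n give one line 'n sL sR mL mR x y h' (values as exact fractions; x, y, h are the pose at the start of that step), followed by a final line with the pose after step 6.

n=0: pose=(-7,-6,W); sL=20/53, sR=40/97; mL=-20/53, mR=-40/97; mL+mR=-4060/5141 → advance -1; mR−mL=-180/5141 → turn -1·90°
n=1: pose=(-6,-6,N); sL=160/353, sR=160/289; mL=-160/353, mR=-160/289; mL+mR=-102720/102017 → advance -1; mR−mL=-10240/102017 → turn -1·90°
n=2: pose=(-6,-7,E); sL=80/153, sR=80/173; mL=-80/153, mR=-80/173; mL+mR=-26080/26469 → advance -1; mR−mL=1600/26469 → turn +1·90°
n=3: pose=(-7,-7,N); sL=32/81, sR=160/337; mL=-32/81, mR=-160/337; mL+mR=-23744/27297 → advance -1; mR−mL=-2176/27297 → turn -1·90°
n=4: pose=(-7,-8,E); sL=40/89, sR=2/5; mL=-40/89, mR=-2/5; mL+mR=-378/445 → advance -1; mR−mL=22/445 → turn +1·90°
n=5: pose=(-8,-8,N); sL=160/461, sR=160/389; mL=-160/461, mR=-160/389; mL+mR=-136000/179329 → advance -1; mR−mL=-11520/179329 → turn -1·90°
n=6: pose=(-8,-9,E); sL=16/41, sR=80/229; mL=-16/41, mR=-80/229; mL+mR=-6944/9389 → advance -1; mR−mL=384/9389 → turn +1·90°

0 20/53 40/97 -20/53 -40/97 -7 -6 W
1 160/353 160/289 -160/353 -160/289 -6 -6 N
2 80/153 80/173 -80/153 -80/173 -6 -7 E
3 32/81 160/337 -32/81 -160/337 -7 -7 N
4 40/89 2/5 -40/89 -2/5 -7 -8 E
5 160/461 160/389 -160/461 -160/389 -8 -8 N
6 16/41 80/229 -16/41 -80/229 -8 -9 E
final -9 -9 N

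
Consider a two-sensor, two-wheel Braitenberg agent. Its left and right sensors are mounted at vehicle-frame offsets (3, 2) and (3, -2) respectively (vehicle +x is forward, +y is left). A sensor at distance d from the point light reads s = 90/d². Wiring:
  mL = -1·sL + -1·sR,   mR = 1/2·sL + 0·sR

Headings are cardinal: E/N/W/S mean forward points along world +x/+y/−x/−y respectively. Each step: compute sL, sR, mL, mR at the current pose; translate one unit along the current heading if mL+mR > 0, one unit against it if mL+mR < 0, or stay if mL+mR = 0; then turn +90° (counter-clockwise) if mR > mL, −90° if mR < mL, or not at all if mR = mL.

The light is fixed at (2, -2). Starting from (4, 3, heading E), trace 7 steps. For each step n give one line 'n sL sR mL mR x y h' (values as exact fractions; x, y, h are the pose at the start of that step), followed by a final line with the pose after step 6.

n=0: pose=(4,3,E); sL=45/37, sR=45/17; mL=-2430/629, mR=45/74; mL+mR=-4095/1258 → advance -1; mR−mL=5625/1258 → turn +1·90°
n=1: pose=(3,3,N); sL=18/13, sR=90/73; mL=-2484/949, mR=9/13; mL+mR=-1827/949 → advance -1; mR−mL=3141/949 → turn +1·90°
n=2: pose=(3,2,W); sL=45/4, sR=9/4; mL=-27/2, mR=45/8; mL+mR=-63/8 → advance -1; mR−mL=153/8 → turn +1·90°
n=3: pose=(4,2,S); sL=90/17, sR=90; mL=-1620/17, mR=45/17; mL+mR=-1575/17 → advance -1; mR−mL=1665/17 → turn +1·90°
n=4: pose=(4,3,E); sL=45/37, sR=45/17; mL=-2430/629, mR=45/74; mL+mR=-4095/1258 → advance -1; mR−mL=5625/1258 → turn +1·90°
n=5: pose=(3,3,N); sL=18/13, sR=90/73; mL=-2484/949, mR=9/13; mL+mR=-1827/949 → advance -1; mR−mL=3141/949 → turn +1·90°
n=6: pose=(3,2,W); sL=45/4, sR=9/4; mL=-27/2, mR=45/8; mL+mR=-63/8 → advance -1; mR−mL=153/8 → turn +1·90°

0 45/37 45/17 -2430/629 45/74 4 3 E
1 18/13 90/73 -2484/949 9/13 3 3 N
2 45/4 9/4 -27/2 45/8 3 2 W
3 90/17 90 -1620/17 45/17 4 2 S
4 45/37 45/17 -2430/629 45/74 4 3 E
5 18/13 90/73 -2484/949 9/13 3 3 N
6 45/4 9/4 -27/2 45/8 3 2 W
final 4 2 S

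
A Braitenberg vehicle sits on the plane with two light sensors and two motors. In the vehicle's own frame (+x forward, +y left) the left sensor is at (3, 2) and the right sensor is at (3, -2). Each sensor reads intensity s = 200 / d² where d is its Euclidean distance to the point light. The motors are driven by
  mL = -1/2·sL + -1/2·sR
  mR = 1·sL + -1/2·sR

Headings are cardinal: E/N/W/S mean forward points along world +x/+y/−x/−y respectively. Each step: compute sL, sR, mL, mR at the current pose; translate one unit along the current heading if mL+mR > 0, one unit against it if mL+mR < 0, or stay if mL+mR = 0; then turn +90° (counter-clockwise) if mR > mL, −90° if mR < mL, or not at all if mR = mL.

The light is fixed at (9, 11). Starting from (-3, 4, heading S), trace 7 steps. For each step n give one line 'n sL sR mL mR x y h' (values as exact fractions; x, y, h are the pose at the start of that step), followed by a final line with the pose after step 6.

n=0: pose=(-3,4,S); sL=1, sR=25/37; mL=-31/37, mR=49/74; mL+mR=-13/74 → advance -1; mR−mL=3/2 → turn +1·90°
n=1: pose=(-3,5,E); sL=200/97, sR=40/29; mL=-4840/2813, mR=3860/2813; mL+mR=-980/2813 → advance -1; mR−mL=300/97 → turn +1·90°
n=2: pose=(-4,5,N); sL=100/117, sR=20/13; mL=-140/117, mR=10/117; mL+mR=-10/9 → advance -1; mR−mL=50/39 → turn +1·90°
n=3: pose=(-4,4,W); sL=200/337, sR=200/281; mL=-61800/94697, mR=22500/94697; mL+mR=-39300/94697 → advance -1; mR−mL=300/337 → turn +1·90°
n=4: pose=(-3,4,S); sL=1, sR=25/37; mL=-31/37, mR=49/74; mL+mR=-13/74 → advance -1; mR−mL=3/2 → turn +1·90°
n=5: pose=(-3,5,E); sL=200/97, sR=40/29; mL=-4840/2813, mR=3860/2813; mL+mR=-980/2813 → advance -1; mR−mL=300/97 → turn +1·90°
n=6: pose=(-4,5,N); sL=100/117, sR=20/13; mL=-140/117, mR=10/117; mL+mR=-10/9 → advance -1; mR−mL=50/39 → turn +1·90°

0 1 25/37 -31/37 49/74 -3 4 S
1 200/97 40/29 -4840/2813 3860/2813 -3 5 E
2 100/117 20/13 -140/117 10/117 -4 5 N
3 200/337 200/281 -61800/94697 22500/94697 -4 4 W
4 1 25/37 -31/37 49/74 -3 4 S
5 200/97 40/29 -4840/2813 3860/2813 -3 5 E
6 100/117 20/13 -140/117 10/117 -4 5 N
final -4 4 W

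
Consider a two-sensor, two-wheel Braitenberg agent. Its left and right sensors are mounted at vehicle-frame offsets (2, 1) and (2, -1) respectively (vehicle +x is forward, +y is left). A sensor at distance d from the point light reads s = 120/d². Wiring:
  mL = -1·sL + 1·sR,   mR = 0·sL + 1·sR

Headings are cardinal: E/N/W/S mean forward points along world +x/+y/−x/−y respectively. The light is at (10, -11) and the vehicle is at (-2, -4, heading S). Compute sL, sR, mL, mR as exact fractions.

left sensor world pos  = (-1, -6); dL² = 146
right sensor world pos = (-3, -6); dR² = 194
sL = 120/146 = 60/73
sR = 120/194 = 60/97
mL = -1·sL + 1·sR = -1440/7081
mR = 0·sL + 1·sR = 60/97

60/73 60/97 -1440/7081 60/97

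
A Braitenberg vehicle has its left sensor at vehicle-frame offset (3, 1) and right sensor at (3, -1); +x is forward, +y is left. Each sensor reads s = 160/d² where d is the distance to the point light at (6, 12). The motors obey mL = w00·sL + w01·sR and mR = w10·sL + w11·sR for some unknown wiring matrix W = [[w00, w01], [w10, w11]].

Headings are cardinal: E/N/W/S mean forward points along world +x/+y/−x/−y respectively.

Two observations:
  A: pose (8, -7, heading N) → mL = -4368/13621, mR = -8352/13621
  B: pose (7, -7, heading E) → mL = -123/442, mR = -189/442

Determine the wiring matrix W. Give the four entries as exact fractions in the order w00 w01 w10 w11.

obs A: pose=(8,-7,N) → sL=160/257, sR=32/53, mL=-4368/13621, mR=-8352/13621
obs B: pose=(7,-7,E) → sL=8/17, sR=5/13, mL=-123/442, mR=-189/442
sensor matrix S = [[160/257, 32/53], [8/17, 5/13]]; det S = -134496/3010241
solve [mL_A; mL_B] = S·[w00; w01] and [mR_A; mR_B] = S·[w10; w11]:
  w00 = -1, w01 = 1/2, w10 = -1/2, w11 = -1/2

-1 1/2 -1/2 -1/2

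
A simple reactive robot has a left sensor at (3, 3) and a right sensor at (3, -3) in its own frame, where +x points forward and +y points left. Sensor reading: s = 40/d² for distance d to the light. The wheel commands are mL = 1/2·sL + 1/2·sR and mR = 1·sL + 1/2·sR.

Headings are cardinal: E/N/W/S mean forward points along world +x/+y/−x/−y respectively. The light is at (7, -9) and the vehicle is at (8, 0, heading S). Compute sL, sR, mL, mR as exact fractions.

left sensor world pos  = (11, -3); dL² = 52
right sensor world pos = (5, -3); dR² = 40
sL = 40/52 = 10/13
sR = 40/40 = 1
mL = 1/2·sL + 1/2·sR = 23/26
mR = 1·sL + 1/2·sR = 33/26

10/13 1 23/26 33/26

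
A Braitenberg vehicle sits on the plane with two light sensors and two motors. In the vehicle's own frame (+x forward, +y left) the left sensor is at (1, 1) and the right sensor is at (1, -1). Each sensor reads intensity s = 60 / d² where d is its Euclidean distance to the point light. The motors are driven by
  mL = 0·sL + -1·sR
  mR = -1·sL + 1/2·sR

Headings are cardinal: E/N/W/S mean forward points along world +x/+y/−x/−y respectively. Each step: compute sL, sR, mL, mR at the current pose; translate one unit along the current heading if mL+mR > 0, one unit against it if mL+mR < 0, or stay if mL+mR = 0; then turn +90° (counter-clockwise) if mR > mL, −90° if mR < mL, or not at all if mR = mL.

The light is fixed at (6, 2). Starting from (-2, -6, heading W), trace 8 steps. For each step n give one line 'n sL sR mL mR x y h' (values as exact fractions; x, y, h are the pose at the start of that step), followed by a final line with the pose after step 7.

0 10/27 6/13 -6/13 -49/351 -2 -6 W
1 20/39 12/29 -12/29 -346/1131 -1 -6 S
2 5/6 3/5 -3/5 -8/15 -1 -5 E
3 20/39 12/17 -12/17 -106/663 -2 -5 N
4 10/27 6/13 -6/13 -49/351 -2 -6 W
5 20/39 12/29 -12/29 -346/1131 -1 -6 S
6 5/6 3/5 -3/5 -8/15 -1 -5 E
7 20/39 12/17 -12/17 -106/663 -2 -5 N
final -2 -6 W

n=0: pose=(-2,-6,W); sL=10/27, sR=6/13; mL=-6/13, mR=-49/351; mL+mR=-211/351 → advance -1; mR−mL=113/351 → turn +1·90°
n=1: pose=(-1,-6,S); sL=20/39, sR=12/29; mL=-12/29, mR=-346/1131; mL+mR=-814/1131 → advance -1; mR−mL=122/1131 → turn +1·90°
n=2: pose=(-1,-5,E); sL=5/6, sR=3/5; mL=-3/5, mR=-8/15; mL+mR=-17/15 → advance -1; mR−mL=1/15 → turn +1·90°
n=3: pose=(-2,-5,N); sL=20/39, sR=12/17; mL=-12/17, mR=-106/663; mL+mR=-574/663 → advance -1; mR−mL=362/663 → turn +1·90°
n=4: pose=(-2,-6,W); sL=10/27, sR=6/13; mL=-6/13, mR=-49/351; mL+mR=-211/351 → advance -1; mR−mL=113/351 → turn +1·90°
n=5: pose=(-1,-6,S); sL=20/39, sR=12/29; mL=-12/29, mR=-346/1131; mL+mR=-814/1131 → advance -1; mR−mL=122/1131 → turn +1·90°
n=6: pose=(-1,-5,E); sL=5/6, sR=3/5; mL=-3/5, mR=-8/15; mL+mR=-17/15 → advance -1; mR−mL=1/15 → turn +1·90°
n=7: pose=(-2,-5,N); sL=20/39, sR=12/17; mL=-12/17, mR=-106/663; mL+mR=-574/663 → advance -1; mR−mL=362/663 → turn +1·90°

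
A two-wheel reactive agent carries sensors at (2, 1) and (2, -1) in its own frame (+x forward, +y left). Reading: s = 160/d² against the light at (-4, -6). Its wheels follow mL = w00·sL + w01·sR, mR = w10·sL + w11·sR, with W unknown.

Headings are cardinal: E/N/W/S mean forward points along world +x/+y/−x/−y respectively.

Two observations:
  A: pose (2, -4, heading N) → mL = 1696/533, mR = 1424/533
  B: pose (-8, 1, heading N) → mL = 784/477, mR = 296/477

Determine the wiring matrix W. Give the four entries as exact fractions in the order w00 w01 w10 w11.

obs A: pose=(2,-4,N) → sL=160/41, sR=32/13, mL=1696/533, mR=1424/533
obs B: pose=(-8,1,N) → sL=80/53, sR=16/9, mL=784/477, mR=296/477
sensor matrix S = [[160/41, 32/13], [80/53, 16/9]]; det S = 819200/254241
solve [mL_A; mL_B] = S·[w00; w01] and [mR_A; mR_B] = S·[w10; w11]:
  w00 = 1/2, w01 = 1/2, w10 = 1, w11 = -1/2

1/2 1/2 1 -1/2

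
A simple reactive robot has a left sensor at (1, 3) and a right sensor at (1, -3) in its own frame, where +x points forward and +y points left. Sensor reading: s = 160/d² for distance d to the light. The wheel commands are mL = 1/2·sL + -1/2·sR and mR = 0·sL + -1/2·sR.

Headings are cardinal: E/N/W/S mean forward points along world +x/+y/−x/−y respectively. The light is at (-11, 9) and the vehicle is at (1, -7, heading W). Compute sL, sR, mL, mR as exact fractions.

left sensor world pos  = (0, -10); dL² = 482
right sensor world pos = (0, -4); dR² = 290
sL = 160/482 = 80/241
sR = 160/290 = 16/29
mL = 1/2·sL + -1/2·sR = -768/6989
mR = 0·sL + -1/2·sR = -8/29

80/241 16/29 -768/6989 -8/29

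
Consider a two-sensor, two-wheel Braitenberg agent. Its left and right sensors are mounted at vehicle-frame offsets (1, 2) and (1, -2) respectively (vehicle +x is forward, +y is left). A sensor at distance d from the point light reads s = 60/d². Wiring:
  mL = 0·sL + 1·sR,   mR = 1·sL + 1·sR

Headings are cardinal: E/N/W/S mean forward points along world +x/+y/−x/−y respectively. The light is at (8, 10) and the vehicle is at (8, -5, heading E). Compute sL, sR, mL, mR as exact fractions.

6/17 6/29 6/29 276/493

left sensor world pos  = (9, -3); dL² = 170
right sensor world pos = (9, -7); dR² = 290
sL = 60/170 = 6/17
sR = 60/290 = 6/29
mL = 0·sL + 1·sR = 6/29
mR = 1·sL + 1·sR = 276/493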